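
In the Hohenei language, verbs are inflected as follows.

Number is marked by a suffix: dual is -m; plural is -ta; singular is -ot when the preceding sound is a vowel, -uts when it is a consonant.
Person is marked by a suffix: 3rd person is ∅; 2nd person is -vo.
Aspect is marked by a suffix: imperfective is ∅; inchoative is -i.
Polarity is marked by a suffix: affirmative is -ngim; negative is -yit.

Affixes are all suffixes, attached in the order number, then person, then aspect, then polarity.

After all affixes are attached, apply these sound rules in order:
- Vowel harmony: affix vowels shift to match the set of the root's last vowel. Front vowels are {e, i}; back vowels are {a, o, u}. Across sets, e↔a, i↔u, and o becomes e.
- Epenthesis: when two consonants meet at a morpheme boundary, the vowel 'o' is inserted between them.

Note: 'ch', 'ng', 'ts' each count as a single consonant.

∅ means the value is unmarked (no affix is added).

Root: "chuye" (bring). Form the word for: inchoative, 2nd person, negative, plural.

Attach number plural -ta → chuyeta.
Attach person 2nd person -vo → chuyetavo.
Attach aspect inchoative -i → chuyetavoi.
Attach polarity negative -yit → chuyetavoiyit.
Apply vowel harmony: chuyetavoiyit → chuyeteveiyit.
Epenthesis: no change.

chuyeteveiyit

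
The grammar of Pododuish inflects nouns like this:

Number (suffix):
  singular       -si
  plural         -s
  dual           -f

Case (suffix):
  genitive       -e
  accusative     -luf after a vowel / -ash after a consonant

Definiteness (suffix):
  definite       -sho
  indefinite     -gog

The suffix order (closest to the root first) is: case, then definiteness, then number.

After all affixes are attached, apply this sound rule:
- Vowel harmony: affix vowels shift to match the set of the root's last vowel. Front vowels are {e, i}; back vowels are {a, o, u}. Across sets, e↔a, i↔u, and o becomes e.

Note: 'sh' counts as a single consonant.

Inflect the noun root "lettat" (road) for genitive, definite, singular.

lettatashosu

Attach case genitive -e → lettate.
Attach definiteness definite -sho → lettatesho.
Attach number singular -si → lettateshosi.
Apply vowel harmony: lettateshosi → lettatashosu.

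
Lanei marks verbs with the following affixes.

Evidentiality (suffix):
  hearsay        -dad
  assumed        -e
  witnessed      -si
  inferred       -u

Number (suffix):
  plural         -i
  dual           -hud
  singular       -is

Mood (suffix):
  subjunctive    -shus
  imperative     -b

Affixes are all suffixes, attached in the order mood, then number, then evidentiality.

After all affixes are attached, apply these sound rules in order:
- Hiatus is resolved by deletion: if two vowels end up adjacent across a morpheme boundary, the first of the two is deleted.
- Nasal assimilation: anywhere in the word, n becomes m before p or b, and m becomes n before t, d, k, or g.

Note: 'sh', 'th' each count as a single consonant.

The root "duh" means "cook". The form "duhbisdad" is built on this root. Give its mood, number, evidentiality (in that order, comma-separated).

imperative, singular, hearsay

Segment: duh-b-is-dad.
mood: -b → imperative.
number: -is → singular.
evidentiality: -dad → hearsay.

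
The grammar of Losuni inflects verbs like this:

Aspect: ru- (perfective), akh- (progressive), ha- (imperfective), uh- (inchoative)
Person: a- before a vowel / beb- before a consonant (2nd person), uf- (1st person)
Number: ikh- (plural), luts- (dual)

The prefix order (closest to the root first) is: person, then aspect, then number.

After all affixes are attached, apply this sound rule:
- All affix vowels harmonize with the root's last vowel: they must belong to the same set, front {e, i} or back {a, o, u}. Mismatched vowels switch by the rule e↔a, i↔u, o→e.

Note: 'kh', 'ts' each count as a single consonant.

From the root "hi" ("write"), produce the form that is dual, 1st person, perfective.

litsriifhi

Attach person 1st person uf- → ufhi.
Attach aspect perfective ru- → ruufhi.
Attach number dual luts- → lutsruufhi.
Apply vowel harmony: lutsruufhi → litsriifhi.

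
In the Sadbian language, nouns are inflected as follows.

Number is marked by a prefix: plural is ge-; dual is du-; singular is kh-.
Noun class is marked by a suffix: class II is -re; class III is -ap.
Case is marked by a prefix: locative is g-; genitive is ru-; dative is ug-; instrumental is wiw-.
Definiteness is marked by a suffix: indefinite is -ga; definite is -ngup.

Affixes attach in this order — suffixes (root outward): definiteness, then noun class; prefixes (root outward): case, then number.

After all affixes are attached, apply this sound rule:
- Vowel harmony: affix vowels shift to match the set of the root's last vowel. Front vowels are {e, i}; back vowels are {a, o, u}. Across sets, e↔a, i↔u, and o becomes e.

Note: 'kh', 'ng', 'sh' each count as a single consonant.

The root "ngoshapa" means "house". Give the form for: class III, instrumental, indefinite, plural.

gawuwngoshapagaap

Attach definiteness indefinite -ga → ngoshapaga.
Attach case instrumental wiw- → wiwngoshapaga.
Attach number plural ge- → gewiwngoshapaga.
Attach noun class class III -ap → gewiwngoshapagaap.
Apply vowel harmony: gewiwngoshapagaap → gawuwngoshapagaap.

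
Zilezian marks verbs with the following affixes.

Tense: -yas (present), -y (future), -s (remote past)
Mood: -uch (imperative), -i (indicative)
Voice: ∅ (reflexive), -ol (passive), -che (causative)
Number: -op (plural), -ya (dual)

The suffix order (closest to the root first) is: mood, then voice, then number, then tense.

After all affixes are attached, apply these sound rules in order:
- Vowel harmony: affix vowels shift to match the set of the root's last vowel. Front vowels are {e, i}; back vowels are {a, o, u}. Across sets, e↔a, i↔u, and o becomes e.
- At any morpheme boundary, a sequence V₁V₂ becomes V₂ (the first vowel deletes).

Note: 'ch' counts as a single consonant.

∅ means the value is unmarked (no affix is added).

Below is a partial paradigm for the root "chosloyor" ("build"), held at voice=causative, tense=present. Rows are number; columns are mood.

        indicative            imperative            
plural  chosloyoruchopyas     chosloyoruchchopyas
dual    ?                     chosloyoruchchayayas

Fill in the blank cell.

chosloyoruchayayas

Attach mood indicative -i → chosloyori.
Attach voice causative -che → chosloyoriche.
Attach number dual -ya → chosloyoricheya.
Attach tense present -yas → chosloyoricheyayas.
Apply vowel harmony: chosloyoricheyayas → chosloyoruchayayas.
Vowel deletion: no change.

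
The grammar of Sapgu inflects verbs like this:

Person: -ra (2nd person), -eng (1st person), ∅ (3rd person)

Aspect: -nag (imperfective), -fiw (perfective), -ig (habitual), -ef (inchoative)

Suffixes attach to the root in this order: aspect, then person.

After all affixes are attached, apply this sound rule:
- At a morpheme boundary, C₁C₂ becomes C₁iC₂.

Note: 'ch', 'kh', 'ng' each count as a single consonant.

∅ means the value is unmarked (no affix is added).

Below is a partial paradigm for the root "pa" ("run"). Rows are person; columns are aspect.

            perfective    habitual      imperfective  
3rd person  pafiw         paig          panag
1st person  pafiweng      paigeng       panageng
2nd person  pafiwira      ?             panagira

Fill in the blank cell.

Attach aspect habitual -ig → paig.
Attach person 2nd person -ra → paigra.
Apply epenthesis: paigra → paigira.

paigira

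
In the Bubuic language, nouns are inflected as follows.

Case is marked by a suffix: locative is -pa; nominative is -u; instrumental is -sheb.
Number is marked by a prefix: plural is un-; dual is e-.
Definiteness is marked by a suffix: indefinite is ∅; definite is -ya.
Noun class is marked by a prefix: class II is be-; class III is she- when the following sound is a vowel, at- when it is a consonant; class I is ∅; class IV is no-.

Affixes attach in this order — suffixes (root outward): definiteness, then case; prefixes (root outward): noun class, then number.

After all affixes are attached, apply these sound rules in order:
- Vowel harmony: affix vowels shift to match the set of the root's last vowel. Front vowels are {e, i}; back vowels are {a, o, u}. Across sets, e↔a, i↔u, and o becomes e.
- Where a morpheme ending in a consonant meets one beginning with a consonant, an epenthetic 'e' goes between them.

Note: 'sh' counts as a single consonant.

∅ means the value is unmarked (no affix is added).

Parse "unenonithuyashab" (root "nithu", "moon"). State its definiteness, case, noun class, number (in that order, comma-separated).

Segment: un-no-nithu-ya-sheb.
definiteness: -ya → definite.
case: -sheb → instrumental.
noun class: no- → class IV.
number: un- → plural.

definite, instrumental, class IV, plural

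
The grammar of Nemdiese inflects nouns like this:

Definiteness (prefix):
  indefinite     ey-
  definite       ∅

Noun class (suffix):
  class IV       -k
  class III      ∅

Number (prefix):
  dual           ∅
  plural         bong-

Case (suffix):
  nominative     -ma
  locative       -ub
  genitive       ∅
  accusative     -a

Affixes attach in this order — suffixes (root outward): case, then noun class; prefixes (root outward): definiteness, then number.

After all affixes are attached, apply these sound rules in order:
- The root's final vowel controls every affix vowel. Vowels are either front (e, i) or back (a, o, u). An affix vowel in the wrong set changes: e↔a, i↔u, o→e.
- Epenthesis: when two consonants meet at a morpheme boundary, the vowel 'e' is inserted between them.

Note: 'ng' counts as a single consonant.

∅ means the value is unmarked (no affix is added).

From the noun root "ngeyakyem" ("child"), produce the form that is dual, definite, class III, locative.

ngeyakyemib

Attach case locative -ub → ngeyakyemub.
definiteness = definite: zero marking, form stays ngeyakyemub.
number = dual: zero marking, form stays ngeyakyemub.
noun class = class III: zero marking, form stays ngeyakyemub.
Apply vowel harmony: ngeyakyemub → ngeyakyemib.
Epenthesis: no change.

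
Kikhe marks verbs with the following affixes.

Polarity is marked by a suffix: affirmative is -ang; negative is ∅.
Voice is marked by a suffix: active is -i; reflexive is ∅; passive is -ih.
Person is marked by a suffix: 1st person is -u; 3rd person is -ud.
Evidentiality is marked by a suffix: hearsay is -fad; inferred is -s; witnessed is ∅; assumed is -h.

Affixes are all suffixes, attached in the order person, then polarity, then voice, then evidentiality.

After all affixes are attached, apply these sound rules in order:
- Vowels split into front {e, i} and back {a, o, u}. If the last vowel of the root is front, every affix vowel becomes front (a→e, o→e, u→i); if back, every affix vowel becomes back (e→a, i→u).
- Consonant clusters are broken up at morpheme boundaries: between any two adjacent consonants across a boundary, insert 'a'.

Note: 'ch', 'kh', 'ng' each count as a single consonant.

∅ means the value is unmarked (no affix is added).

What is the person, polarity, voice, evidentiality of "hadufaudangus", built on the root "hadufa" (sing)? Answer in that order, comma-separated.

Segment: hadufa-ud-ang-i-s.
person: -ud → 3rd person.
polarity: -ang → affirmative.
voice: -i → active.
evidentiality: -s → inferred.

3rd person, affirmative, active, inferred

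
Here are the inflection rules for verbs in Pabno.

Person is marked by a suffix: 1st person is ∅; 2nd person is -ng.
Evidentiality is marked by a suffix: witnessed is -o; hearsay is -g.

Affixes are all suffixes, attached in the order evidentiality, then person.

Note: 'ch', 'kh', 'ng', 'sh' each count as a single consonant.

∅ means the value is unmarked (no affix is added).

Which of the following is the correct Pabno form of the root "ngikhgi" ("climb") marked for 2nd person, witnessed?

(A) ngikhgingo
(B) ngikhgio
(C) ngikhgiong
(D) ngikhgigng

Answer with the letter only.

C

Attach evidentiality witnessed -o → ngikhgio.
Attach person 2nd person -ng → ngikhgiong.
So the correct form is ngikhgiong, option (C).
(A) ngikhgingo is wrong: it has the affixes in the wrong order.
(D) ngikhgigng is wrong: it uses hearsay instead of witnessed for evidentiality.
(B) ngikhgio is wrong: it uses 1st person instead of 2nd person for person.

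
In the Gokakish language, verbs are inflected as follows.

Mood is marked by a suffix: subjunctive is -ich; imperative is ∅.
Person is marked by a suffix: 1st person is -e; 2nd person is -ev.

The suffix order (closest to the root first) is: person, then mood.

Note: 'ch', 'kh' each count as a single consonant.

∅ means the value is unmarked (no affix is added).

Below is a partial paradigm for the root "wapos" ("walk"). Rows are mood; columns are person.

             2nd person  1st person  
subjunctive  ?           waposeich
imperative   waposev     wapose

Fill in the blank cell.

waposevich

Attach person 2nd person -ev → waposev.
Attach mood subjunctive -ich → waposevich.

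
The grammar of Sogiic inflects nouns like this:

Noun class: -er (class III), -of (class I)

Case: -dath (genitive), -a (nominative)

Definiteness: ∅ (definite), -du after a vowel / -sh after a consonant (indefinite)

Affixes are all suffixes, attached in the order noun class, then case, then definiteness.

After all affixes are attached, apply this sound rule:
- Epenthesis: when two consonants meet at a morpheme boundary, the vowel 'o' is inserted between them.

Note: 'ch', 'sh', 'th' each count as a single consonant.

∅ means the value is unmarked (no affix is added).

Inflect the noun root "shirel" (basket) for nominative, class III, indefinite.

Attach noun class class III -er → shireler.
Attach case nominative -a → shirelera.
Attach definiteness indefinite -du (after vowel 'a') → shireleradu.
Epenthesis: no change.

shireleradu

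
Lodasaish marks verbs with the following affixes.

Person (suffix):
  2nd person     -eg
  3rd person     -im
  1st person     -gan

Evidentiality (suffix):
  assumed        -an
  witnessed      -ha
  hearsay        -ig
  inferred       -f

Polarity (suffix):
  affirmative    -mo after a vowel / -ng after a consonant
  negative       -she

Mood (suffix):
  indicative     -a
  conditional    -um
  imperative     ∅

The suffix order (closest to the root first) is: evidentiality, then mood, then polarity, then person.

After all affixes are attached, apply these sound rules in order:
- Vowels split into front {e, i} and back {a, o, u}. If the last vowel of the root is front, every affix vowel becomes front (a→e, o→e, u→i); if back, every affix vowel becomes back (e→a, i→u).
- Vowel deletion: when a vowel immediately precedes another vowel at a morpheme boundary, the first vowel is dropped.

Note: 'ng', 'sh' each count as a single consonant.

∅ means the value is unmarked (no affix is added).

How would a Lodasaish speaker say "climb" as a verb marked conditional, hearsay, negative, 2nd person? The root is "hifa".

hifugumshag

Attach evidentiality hearsay -ig → hifaig.
Attach mood conditional -um → hifaigum.
Attach polarity negative -she → hifaigumshe.
Attach person 2nd person -eg → hifaigumsheeg.
Apply vowel harmony: hifaigumsheeg → hifaugumshaag.
Apply vowel deletion: hifaugumshaag → hifugumshag.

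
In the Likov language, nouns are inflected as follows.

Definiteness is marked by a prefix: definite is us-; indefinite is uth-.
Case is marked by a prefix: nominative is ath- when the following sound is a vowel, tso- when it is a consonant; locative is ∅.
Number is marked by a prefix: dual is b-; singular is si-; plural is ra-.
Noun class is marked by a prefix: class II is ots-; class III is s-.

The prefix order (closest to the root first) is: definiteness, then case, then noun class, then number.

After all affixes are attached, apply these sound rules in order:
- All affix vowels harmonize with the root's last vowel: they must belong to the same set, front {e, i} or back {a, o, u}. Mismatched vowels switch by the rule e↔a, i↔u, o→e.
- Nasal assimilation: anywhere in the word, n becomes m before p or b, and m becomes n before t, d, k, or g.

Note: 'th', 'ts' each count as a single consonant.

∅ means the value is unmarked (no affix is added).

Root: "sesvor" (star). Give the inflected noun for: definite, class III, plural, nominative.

rasathussesvor

Attach definiteness definite us- → ussesvor.
Attach case nominative ath- (before vowel 'u') → athussesvor.
Attach noun class class III s- → sathussesvor.
Attach number plural ra- → rasathussesvor.
Vowel harmony: no change.
Nasal assimilation: no change.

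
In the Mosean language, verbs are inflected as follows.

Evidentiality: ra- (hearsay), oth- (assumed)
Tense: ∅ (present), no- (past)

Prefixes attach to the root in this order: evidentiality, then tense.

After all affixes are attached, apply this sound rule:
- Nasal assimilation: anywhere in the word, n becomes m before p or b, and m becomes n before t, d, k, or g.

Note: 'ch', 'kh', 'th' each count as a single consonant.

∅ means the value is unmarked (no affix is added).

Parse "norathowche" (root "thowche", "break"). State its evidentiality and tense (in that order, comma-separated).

hearsay, past

Segment: no-ra-thowche.
evidentiality: ra- → hearsay.
tense: no- → past.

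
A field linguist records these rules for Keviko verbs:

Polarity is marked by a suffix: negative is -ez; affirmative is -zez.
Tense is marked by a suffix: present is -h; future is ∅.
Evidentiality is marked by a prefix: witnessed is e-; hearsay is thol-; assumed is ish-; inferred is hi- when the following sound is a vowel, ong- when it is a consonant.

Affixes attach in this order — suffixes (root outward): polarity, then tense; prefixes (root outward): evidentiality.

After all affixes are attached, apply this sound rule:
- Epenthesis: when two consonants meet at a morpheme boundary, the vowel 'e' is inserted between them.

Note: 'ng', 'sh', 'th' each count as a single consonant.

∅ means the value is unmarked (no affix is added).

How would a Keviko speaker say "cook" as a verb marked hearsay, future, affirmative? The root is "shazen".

Attach polarity affirmative -zez → shazenzez.
Attach evidentiality hearsay thol- → tholshazenzez.
tense = future: zero marking, form stays tholshazenzez.
Apply epenthesis: tholshazenzez → tholeshazenezez.

tholeshazenezez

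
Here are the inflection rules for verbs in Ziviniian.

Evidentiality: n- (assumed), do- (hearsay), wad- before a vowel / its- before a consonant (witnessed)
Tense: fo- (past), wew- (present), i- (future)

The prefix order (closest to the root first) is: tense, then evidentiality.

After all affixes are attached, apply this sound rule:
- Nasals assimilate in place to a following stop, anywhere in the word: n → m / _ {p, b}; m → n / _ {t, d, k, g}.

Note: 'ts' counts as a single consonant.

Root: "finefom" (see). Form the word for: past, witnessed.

Attach tense past fo- → fofinefom.
Attach evidentiality witnessed its- (before consonant 'f') → itsfofinefom.
Nasal assimilation: no change.

itsfofinefom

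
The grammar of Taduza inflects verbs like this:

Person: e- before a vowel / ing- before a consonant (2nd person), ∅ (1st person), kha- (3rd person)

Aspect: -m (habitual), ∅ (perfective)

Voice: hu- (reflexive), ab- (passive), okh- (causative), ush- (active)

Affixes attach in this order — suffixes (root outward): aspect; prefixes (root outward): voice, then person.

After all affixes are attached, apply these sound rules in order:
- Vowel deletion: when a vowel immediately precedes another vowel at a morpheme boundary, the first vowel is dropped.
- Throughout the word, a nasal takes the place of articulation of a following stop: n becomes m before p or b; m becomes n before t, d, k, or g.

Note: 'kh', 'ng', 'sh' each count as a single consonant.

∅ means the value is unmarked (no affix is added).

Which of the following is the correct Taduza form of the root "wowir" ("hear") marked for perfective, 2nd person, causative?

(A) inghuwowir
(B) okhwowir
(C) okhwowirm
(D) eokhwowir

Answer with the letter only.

B

aspect = perfective: zero marking, form stays wowir.
Attach voice causative okh- → okhwowir.
Attach person 2nd person e- (before vowel 'o') → eokhwowir.
Apply vowel deletion: eokhwowir → okhwowir.
Nasal assimilation: no change.
So the correct form is okhwowir, option (B).
(C) okhwowirm is wrong: it uses habitual instead of perfective for aspect.
(D) eokhwowir is wrong: it fails to apply the sound rule(s).
(A) inghuwowir is wrong: it uses reflexive instead of causative for voice.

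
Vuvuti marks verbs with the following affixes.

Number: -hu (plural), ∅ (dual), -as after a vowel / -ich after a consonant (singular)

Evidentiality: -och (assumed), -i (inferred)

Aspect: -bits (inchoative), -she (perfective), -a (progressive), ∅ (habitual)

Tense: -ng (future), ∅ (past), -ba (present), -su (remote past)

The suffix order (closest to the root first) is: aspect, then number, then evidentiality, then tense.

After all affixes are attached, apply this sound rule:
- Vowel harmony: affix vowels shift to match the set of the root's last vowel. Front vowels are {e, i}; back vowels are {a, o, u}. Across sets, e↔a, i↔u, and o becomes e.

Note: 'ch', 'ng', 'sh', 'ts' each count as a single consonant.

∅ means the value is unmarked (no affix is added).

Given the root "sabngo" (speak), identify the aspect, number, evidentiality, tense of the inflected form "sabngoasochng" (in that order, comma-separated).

Segment: sabngo-as-och-ng.
aspect: ∅ → habitual.
number: -as/ich → singular.
evidentiality: -och → assumed.
tense: -ng → future.

habitual, singular, assumed, future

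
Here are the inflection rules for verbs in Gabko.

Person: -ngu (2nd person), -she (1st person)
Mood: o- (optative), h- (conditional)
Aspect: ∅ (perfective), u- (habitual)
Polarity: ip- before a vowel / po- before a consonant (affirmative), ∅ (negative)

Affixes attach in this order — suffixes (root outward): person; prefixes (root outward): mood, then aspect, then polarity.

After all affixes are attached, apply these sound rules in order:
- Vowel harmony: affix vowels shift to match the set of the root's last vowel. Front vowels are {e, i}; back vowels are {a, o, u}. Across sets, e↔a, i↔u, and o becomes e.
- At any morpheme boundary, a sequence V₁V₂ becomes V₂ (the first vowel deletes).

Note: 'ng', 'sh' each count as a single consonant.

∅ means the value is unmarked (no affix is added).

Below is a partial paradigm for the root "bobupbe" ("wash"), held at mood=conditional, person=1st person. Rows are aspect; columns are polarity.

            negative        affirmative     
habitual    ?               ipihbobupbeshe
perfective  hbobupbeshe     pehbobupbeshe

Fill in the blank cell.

Attach mood conditional h- → hbobupbe.
Attach aspect habitual u- → uhbobupbe.
Attach person 1st person -she → uhbobupbeshe.
polarity = negative: zero marking, form stays uhbobupbeshe.
Apply vowel harmony: uhbobupbeshe → ihbobupbeshe.
Vowel deletion: no change.

ihbobupbeshe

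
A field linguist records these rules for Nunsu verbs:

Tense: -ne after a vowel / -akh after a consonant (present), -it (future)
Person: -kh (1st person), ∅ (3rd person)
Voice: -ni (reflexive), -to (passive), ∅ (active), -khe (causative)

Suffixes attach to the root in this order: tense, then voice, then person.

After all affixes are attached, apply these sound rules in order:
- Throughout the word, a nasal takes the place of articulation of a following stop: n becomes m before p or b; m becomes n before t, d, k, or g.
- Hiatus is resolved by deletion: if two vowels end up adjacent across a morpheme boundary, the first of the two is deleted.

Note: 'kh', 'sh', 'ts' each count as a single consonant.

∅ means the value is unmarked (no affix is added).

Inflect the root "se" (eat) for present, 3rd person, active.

Attach tense present -ne (after vowel 'e') → sene.
voice = active: zero marking, form stays sene.
person = 3rd person: zero marking, form stays sene.
Nasal assimilation: no change.
Vowel deletion: no change.

sene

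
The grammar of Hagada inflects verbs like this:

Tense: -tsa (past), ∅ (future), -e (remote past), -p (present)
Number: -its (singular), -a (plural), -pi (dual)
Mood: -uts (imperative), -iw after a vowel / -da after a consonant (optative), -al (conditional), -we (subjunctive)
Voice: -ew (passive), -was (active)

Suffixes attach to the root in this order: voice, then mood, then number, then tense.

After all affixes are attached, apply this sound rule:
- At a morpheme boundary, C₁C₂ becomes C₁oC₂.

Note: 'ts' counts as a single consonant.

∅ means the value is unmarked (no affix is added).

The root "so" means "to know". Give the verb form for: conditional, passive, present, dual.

soewalopip

Attach voice passive -ew → soew.
Attach mood conditional -al → soewal.
Attach number dual -pi → soewalpi.
Attach tense present -p → soewalpip.
Apply epenthesis: soewalpip → soewalopip.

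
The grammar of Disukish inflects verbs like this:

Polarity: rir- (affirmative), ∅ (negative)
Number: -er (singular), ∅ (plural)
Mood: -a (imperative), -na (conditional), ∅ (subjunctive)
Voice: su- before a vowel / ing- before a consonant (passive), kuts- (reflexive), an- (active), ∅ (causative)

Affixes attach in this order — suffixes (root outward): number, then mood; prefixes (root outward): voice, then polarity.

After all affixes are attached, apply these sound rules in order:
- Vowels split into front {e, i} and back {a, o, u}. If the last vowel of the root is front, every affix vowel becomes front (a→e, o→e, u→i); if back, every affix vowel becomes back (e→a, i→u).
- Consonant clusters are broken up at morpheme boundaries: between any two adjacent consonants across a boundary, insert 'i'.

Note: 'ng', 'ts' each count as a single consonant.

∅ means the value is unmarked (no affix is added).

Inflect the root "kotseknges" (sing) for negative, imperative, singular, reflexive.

kitsikotsekngesere

Attach voice reflexive kuts- → kutskotseknges.
Attach number singular -er → kutskotsekngeser.
polarity = negative: zero marking, form stays kutskotsekngeser.
Attach mood imperative -a → kutskotsekngesera.
Apply vowel harmony: kutskotsekngesera → kitskotsekngesere.
Apply epenthesis: kitskotsekngesere → kitsikotsekngesere.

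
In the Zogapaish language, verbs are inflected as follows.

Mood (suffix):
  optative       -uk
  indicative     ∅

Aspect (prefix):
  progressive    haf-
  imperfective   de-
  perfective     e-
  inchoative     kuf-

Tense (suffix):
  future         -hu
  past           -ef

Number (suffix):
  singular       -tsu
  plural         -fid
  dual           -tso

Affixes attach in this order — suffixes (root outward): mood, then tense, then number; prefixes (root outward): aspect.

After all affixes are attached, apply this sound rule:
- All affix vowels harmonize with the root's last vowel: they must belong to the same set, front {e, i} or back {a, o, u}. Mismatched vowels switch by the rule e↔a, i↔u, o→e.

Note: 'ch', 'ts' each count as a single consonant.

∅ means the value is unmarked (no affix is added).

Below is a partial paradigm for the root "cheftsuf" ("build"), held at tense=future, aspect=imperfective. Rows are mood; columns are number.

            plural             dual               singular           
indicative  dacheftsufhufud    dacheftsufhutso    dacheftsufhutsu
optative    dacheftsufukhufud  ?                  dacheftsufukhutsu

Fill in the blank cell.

dacheftsufukhutso

Attach mood optative -uk → cheftsufuk.
Attach tense future -hu → cheftsufukhu.
Attach number dual -tso → cheftsufukhutso.
Attach aspect imperfective de- → decheftsufukhutso.
Apply vowel harmony: decheftsufukhutso → dacheftsufukhutso.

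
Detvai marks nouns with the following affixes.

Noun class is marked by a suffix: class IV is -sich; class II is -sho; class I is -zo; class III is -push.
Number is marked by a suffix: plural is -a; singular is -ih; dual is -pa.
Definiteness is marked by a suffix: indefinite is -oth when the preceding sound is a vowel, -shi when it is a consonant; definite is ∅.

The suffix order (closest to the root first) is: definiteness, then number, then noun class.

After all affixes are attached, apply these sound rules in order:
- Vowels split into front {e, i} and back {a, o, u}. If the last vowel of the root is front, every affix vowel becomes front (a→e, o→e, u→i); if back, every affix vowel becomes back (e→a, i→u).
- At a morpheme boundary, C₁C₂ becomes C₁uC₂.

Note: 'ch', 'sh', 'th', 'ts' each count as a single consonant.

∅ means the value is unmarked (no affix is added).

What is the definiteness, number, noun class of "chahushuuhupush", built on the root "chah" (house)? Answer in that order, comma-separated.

Segment: chah-shi-ih-push.
definiteness: -oth/shi → indefinite.
number: -ih → singular.
noun class: -push → class III.

indefinite, singular, class III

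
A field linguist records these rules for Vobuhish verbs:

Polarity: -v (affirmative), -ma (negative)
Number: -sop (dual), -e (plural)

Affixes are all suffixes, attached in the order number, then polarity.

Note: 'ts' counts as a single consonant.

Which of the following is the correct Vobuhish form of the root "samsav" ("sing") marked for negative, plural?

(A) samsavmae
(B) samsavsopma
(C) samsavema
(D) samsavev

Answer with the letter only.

C

Attach number plural -e → samsave.
Attach polarity negative -ma → samsavema.
So the correct form is samsavema, option (C).
(A) samsavmae is wrong: it has the affixes in the wrong order.
(D) samsavev is wrong: it uses affirmative instead of negative for polarity.
(B) samsavsopma is wrong: it uses dual instead of plural for number.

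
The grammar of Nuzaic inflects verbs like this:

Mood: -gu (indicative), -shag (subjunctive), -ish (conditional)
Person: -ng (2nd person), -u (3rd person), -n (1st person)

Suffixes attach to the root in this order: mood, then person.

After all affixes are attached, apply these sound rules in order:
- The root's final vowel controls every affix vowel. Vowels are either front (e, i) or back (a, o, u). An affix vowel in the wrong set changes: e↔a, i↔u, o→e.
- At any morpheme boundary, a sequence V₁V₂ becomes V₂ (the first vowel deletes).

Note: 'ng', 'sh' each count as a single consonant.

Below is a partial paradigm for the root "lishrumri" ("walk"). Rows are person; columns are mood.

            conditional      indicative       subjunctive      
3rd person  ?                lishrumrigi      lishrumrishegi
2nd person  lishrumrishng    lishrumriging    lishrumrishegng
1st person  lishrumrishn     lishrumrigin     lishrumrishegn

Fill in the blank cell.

Attach mood conditional -ish → lishrumriish.
Attach person 3rd person -u → lishrumriishu.
Apply vowel harmony: lishrumriishu → lishrumriishi.
Apply vowel deletion: lishrumriishi → lishrumrishi.

lishrumrishi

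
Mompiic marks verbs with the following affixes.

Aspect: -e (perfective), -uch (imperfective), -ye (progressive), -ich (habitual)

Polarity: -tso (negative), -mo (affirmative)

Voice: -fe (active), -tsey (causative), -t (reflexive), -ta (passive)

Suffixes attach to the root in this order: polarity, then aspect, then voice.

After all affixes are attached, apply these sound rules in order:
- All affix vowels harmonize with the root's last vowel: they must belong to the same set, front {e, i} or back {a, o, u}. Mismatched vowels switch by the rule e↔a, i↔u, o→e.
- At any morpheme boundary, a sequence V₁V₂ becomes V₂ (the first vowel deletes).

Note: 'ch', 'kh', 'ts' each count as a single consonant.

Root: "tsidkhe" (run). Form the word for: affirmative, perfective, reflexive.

Attach polarity affirmative -mo → tsidkhemo.
Attach aspect perfective -e → tsidkhemoe.
Attach voice reflexive -t → tsidkhemoet.
Apply vowel harmony: tsidkhemoet → tsidkhemeet.
Apply vowel deletion: tsidkhemeet → tsidkhemet.

tsidkhemet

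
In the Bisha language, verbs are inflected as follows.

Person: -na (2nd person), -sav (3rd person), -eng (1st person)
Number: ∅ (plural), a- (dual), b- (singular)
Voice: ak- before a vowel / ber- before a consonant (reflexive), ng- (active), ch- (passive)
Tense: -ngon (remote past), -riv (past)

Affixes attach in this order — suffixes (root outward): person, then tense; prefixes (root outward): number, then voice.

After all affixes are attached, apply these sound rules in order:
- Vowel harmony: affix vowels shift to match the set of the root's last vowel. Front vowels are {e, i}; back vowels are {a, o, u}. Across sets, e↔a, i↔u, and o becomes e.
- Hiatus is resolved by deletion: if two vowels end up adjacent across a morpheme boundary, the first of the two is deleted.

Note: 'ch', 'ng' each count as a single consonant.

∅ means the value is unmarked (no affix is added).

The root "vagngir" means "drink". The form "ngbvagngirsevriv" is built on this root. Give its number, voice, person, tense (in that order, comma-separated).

singular, active, 3rd person, past

Segment: ng-b-vagngir-sav-riv.
number: b- → singular.
voice: ng- → active.
person: -sav → 3rd person.
tense: -riv → past.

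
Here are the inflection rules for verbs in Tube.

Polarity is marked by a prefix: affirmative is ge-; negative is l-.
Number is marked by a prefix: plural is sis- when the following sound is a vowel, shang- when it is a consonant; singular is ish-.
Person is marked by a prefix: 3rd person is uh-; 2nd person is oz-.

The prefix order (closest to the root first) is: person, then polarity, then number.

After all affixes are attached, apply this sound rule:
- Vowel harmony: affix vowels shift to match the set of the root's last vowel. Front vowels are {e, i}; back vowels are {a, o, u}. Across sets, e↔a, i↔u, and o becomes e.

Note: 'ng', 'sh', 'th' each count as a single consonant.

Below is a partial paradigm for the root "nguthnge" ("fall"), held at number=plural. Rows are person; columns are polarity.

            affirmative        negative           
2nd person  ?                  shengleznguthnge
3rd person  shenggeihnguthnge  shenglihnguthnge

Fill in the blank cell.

Attach person 2nd person oz- → oznguthnge.
Attach polarity affirmative ge- → geoznguthnge.
Attach number plural shang- (before consonant 'g') → shanggeoznguthnge.
Apply vowel harmony: shanggeoznguthnge → shenggeeznguthnge.

shenggeeznguthnge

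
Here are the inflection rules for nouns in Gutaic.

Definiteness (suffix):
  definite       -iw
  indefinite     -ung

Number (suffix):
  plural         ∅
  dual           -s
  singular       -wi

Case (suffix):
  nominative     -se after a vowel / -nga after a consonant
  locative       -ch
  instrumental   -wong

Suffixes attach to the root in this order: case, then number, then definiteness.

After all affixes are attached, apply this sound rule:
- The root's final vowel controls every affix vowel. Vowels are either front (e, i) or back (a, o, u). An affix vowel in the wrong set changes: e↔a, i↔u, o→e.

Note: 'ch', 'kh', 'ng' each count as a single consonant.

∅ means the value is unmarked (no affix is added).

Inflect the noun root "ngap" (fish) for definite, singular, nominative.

ngapngawuuw

Attach case nominative -nga (after consonant 'p') → ngapnga.
Attach number singular -wi → ngapngawi.
Attach definiteness definite -iw → ngapngawiiw.
Apply vowel harmony: ngapngawiiw → ngapngawuuw.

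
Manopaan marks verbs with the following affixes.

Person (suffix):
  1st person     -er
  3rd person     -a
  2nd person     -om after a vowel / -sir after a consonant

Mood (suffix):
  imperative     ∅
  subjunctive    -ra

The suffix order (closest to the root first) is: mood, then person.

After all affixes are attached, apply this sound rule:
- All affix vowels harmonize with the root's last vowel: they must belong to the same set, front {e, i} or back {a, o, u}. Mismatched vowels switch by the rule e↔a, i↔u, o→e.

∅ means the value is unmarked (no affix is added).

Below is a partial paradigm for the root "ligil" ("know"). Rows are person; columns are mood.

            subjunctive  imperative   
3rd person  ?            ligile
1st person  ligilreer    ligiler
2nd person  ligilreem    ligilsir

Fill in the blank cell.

ligilree

Attach mood subjunctive -ra → ligilra.
Attach person 3rd person -a → ligilraa.
Apply vowel harmony: ligilraa → ligilree.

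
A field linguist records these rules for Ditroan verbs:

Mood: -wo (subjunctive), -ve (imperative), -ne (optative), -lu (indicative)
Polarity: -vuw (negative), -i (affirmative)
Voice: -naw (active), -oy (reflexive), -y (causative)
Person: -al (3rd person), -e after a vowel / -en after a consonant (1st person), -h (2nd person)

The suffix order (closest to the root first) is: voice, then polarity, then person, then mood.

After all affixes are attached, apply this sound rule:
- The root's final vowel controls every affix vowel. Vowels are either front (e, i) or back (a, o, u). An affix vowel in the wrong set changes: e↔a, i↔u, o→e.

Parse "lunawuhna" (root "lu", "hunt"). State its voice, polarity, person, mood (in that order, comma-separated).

active, affirmative, 2nd person, optative

Segment: lu-naw-i-h-ne.
voice: -naw → active.
polarity: -i → affirmative.
person: -h → 2nd person.
mood: -ne → optative.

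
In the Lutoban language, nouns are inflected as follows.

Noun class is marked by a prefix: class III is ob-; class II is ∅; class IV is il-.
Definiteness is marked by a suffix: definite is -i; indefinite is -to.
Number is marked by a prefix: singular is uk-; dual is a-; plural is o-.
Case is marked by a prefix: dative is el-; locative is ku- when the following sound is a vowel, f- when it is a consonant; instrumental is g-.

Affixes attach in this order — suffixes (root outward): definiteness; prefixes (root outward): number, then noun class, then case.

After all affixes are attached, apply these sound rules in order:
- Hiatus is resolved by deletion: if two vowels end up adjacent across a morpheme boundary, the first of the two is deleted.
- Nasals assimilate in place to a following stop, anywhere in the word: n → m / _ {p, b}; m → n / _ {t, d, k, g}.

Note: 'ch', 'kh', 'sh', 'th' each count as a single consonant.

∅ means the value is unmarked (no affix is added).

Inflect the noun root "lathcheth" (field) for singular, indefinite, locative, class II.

Attach number singular uk- → uklathcheth.
Attach definiteness indefinite -to → uklathchethto.
noun class = class II: zero marking, form stays uklathchethto.
Attach case locative ku- (before vowel 'u') → kuuklathchethto.
Apply vowel deletion: kuuklathchethto → kuklathchethto.
Nasal assimilation: no change.

kuklathchethto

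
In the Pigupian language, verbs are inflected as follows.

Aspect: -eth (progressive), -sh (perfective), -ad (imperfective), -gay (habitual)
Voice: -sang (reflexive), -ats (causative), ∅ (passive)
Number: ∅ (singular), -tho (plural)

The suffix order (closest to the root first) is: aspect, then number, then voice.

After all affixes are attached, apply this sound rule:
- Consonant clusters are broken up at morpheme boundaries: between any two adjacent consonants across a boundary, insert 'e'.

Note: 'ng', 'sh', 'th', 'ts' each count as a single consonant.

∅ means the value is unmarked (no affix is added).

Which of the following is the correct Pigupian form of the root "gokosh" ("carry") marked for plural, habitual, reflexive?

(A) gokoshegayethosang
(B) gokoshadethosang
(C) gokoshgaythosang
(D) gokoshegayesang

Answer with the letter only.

A

Attach aspect habitual -gay → gokoshgay.
Attach number plural -tho → gokoshgaytho.
Attach voice reflexive -sang → gokoshgaythosang.
Apply epenthesis: gokoshgaythosang → gokoshegayethosang.
So the correct form is gokoshegayethosang, option (A).
(B) gokoshadethosang is wrong: it uses imperfective instead of habitual for aspect.
(C) gokoshgaythosang is wrong: it fails to apply the sound rule(s).
(D) gokoshegayesang is wrong: it uses singular instead of plural for number.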